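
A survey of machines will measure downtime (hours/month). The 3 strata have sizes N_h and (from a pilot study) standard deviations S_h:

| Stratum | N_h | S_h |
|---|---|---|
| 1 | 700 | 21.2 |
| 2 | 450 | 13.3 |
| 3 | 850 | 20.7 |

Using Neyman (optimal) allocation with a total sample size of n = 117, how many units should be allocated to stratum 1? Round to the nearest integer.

Neyman allocation: n_h = n · N_h S_h / Σ N_i S_i, with n = 117.
  stratum 1: N_h·S_h = 700·21.2 = 14840.00
  stratum 2: N_h·S_h = 450·13.3 = 5985.00
  stratum 3: N_h·S_h = 850·20.7 = 17595.00
Σ N_h S_h = 38420.00
n for stratum 1 = 117·14840.00/38420.00 = 45.192 → 45

45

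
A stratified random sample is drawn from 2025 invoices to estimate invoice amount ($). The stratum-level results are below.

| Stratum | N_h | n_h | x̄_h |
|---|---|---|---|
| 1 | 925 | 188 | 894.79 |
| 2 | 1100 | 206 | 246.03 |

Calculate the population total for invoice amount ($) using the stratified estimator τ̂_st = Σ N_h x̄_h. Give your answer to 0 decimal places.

τ̂_st ≈ 1098314

τ̂_st = Σ N_h x̄_h = 925·894.79 + 1100·246.03 = 1098314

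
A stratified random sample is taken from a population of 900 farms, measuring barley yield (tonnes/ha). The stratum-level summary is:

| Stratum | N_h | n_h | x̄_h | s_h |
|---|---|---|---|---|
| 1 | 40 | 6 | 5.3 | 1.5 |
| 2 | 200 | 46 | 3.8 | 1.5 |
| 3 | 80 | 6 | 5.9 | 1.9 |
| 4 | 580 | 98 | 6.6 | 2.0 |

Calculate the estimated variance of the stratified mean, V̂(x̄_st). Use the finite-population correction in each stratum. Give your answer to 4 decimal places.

V̂(x̄_st) ≈ 0.0210

V̂(x̄_st) = Σ W_h² (1 − n_h/N_h) s_h²/n_h, with W_h = N_h/N and N = 900:
  stratum 1: (40/900)²·(1 − 6/40)·1.5²/6 = 0.00062963
  stratum 2: (200/900)²·(1 − 46/200)·1.5²/46 = 0.0018599
  stratum 3: (80/900)²·(1 − 6/80)·1.9²/6 = 0.00439737
  stratum 4: (580/900)²·(1 − 98/580)·2.0²/98 = 0.0140872
V̂(x̄_st) = 0.0209741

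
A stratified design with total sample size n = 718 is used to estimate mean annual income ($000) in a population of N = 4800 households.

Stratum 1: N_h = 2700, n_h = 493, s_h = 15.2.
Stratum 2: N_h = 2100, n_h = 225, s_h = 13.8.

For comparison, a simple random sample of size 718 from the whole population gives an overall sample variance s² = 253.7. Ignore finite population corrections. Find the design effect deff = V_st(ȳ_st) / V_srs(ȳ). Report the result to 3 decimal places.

deff ≈ 0.878

V̂(ȳ_st) = Σ W_h² s_h²/n_h, with W_h = N_h/N and N = 4800:
  stratum 1: (2700/4800)²·15.2²/493 = 0.148281
  stratum 2: (2100/4800)²·13.8²/225 = 0.162006
V_st = 0.310287
V_srs = s²/n = 253.7/718 = 0.353343
deff = V_st / V_srs = 0.310287/0.353343 = 0.8781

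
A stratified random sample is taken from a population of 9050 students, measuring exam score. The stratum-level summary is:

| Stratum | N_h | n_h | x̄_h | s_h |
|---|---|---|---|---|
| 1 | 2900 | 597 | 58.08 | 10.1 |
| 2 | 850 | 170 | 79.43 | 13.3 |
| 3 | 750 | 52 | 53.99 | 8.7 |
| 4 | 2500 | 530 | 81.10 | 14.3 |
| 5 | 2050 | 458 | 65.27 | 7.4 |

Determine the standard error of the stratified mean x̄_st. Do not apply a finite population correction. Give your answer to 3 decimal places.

SE(x̄_st) ≈ 0.269

V̂(x̄_st) = Σ W_h² s_h²/n_h, with W_h = N_h/N and N = 9050:
  stratum 1: (2900/9050)²·10.1²/597 = 0.0175456
  stratum 2: (850/9050)²·13.3²/170 = 0.00917899
  stratum 3: (750/9050)²·8.7²/52 = 0.00999679
  stratum 4: (2500/9050)²·14.3²/530 = 0.0294428
  stratum 5: (2050/9050)²·7.4²/458 = 0.00613491
V̂(x̄_st) = 0.0722991
SE(x̄_st) = √0.0722991 = 0.268885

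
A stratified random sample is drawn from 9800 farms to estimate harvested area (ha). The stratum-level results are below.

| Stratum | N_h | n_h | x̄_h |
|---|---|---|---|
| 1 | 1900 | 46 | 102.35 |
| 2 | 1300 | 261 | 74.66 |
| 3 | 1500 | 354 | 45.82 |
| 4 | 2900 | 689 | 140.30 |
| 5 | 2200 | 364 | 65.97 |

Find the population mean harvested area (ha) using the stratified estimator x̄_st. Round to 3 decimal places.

N = Σ N_h = 9800. Stratum weights W_h = N_h/N.
x̄_st = (1900·102.35 + 1300·74.66 + 1500·45.82 + 2900·140.30 + 2200·65.97) / 9800 = 93.08745

x̄_st ≈ 93.087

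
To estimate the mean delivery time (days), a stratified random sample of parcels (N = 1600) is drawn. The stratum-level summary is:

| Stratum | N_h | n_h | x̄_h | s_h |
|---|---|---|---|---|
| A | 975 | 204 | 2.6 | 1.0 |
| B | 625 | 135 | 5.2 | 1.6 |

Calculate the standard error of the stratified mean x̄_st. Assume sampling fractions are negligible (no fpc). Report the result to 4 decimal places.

SE(x̄_st) ≈ 0.0687

V̂(x̄_st) = Σ W_h² s_h²/n_h, with W_h = N_h/N and N = 1600:
  stratum A: (975/1600)²·1.0²/204 = 0.00182028
  stratum B: (625/1600)²·1.6²/135 = 0.00289352
V̂(x̄_st) = 0.0047138
SE(x̄_st) = √0.0047138 = 0.0686571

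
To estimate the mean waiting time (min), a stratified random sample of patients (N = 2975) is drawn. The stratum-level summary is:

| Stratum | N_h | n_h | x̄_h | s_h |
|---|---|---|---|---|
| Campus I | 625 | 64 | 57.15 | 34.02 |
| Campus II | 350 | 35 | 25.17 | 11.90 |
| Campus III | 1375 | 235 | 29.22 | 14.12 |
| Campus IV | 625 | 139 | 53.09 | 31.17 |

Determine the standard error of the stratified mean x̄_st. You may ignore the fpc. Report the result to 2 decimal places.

SE(x̄_st) ≈ 1.16

V̂(x̄_st) = Σ W_h² s_h²/n_h, with W_h = N_h/N and N = 2975:
  stratum Campus I: (625/2975)²·34.02²/64 = 0.798132
  stratum Campus II: (350/2975)²·11.90²/35 = 0.056
  stratum Campus III: (1375/2975)²·14.12²/235 = 0.181231
  stratum Campus IV: (625/2975)²·31.17²/139 = 0.308493
V̂(x̄_st) = 1.34386
SE(x̄_st) = √1.34386 = 1.15925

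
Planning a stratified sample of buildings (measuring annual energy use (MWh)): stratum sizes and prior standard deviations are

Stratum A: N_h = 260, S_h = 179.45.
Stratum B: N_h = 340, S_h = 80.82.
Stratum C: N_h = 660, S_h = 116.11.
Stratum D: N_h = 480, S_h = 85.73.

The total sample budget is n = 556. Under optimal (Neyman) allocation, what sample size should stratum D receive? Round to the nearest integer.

119

Neyman allocation: n_h = n · N_h S_h / Σ N_i S_i, with n = 556.
  stratum A: N_h·S_h = 260·179.45 = 46657.00
  stratum B: N_h·S_h = 340·80.82 = 27478.80
  stratum C: N_h·S_h = 660·116.11 = 76632.60
  stratum D: N_h·S_h = 480·85.73 = 41150.40
Σ N_h S_h = 191918.80
n for stratum D = 556·41150.40/191918.80 = 119.215 → 119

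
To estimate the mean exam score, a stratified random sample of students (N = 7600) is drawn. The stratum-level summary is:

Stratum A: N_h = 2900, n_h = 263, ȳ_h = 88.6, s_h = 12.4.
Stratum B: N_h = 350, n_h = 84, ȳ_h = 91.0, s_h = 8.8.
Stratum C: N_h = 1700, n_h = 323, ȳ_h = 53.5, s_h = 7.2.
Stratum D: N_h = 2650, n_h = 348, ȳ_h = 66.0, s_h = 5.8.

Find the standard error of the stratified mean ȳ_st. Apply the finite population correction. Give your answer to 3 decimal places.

V̂(ȳ_st) = Σ W_h² (1 − n_h/N_h) s_h²/n_h, with W_h = N_h/N and N = 7600:
  stratum A: (2900/7600)²·(1 − 263/2900)·12.4²/263 = 0.0774049
  stratum B: (350/7600)²·(1 − 84/350)·8.8²/84 = 0.00148596
  stratum C: (1700/7600)²·(1 − 323/1700)·7.2²/323 = 0.00650456
  stratum D: (2650/7600)²·(1 − 348/2650)·5.8²/348 = 0.0102094
V̂(ȳ_st) = 0.0956049
SE(ȳ_st) = √0.0956049 = 0.3092

SE(ȳ_st) ≈ 0.309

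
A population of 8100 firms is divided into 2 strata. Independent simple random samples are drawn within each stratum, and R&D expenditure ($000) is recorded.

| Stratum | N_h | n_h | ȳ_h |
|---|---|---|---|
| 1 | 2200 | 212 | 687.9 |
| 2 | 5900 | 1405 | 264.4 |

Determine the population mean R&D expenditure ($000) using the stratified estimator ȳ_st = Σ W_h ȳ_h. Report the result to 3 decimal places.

ȳ_st ≈ 379.425

N = Σ N_h = 8100. Stratum weights W_h = N_h/N.
ȳ_st = (2200·687.9 + 5900·264.4) / 8100 = 379.42469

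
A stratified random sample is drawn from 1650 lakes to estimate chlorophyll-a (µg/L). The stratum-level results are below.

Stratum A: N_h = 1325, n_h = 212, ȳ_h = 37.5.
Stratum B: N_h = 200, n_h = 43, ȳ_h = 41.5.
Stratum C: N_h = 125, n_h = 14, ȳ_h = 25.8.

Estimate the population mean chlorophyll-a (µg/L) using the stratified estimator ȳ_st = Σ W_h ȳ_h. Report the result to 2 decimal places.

ȳ_st ≈ 37.10

N = Σ N_h = 1650. Stratum weights W_h = N_h/N.
ȳ_st = (1325·37.5 + 200·41.5 + 125·25.8) / 1650 = 37.0985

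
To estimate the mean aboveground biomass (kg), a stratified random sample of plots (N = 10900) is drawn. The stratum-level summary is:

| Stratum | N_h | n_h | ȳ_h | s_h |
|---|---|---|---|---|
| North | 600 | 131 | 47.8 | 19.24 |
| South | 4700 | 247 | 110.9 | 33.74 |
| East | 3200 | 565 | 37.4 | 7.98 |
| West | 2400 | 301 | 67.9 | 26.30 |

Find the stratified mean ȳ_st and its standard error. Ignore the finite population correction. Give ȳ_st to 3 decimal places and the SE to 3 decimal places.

ȳ_st ≈ 76.381, SE ≈ 0.993

ȳ_st = Σ W_h ȳ_h = (600·47.8 + 4700·110.9 + 3200·37.4 + 2400·67.9)/10900 = 76.38073
V̂(ȳ_st) = Σ W_h² s_h²/n_h, with W_h = N_h/N and N = 10900:
  stratum North: (600/10900)²·19.24²/131 = 0.00856226
  stratum South: (4700/10900)²·33.74²/247 = 0.856911
  stratum East: (3200/10900)²·7.98²/565 = 0.00971414
  stratum West: (2400/10900)²·26.30²/301 = 0.111408
V̂(ȳ_st) = 0.986595
SE(ȳ_st) = √0.986595 = 0.993275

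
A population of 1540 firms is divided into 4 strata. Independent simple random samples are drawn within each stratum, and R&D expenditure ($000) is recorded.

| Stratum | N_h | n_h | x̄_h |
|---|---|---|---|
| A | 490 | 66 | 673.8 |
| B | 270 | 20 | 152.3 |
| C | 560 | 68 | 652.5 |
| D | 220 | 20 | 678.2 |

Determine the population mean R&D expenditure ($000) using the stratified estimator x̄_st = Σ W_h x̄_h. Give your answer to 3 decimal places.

x̄_st ≈ 575.251

N = Σ N_h = 1540. Stratum weights W_h = N_h/N.
x̄_st = (490·673.8 + 270·152.3 + 560·652.5 + 220·678.2) / 1540 = 575.25130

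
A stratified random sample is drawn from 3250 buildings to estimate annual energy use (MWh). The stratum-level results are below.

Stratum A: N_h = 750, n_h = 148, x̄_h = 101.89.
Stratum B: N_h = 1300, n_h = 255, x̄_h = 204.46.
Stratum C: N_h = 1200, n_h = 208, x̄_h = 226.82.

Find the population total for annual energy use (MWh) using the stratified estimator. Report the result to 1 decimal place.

τ̂_st ≈ 614399.5

τ̂_st = Σ N_h x̄_h = 750·101.89 + 1300·204.46 + 1200·226.82 = 614399.5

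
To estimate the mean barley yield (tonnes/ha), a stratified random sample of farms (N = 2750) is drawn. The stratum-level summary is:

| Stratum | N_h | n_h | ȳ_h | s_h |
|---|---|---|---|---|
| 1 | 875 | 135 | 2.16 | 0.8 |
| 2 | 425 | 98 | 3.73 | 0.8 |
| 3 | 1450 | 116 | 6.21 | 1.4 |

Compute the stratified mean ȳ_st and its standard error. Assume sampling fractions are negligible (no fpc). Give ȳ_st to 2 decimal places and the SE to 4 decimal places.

ȳ_st ≈ 4.54, SE ≈ 0.0730

ȳ_st = Σ W_h ȳ_h = (875·2.16 + 425·3.73 + 1450·6.21)/2750 = 4.53809
V̂(ȳ_st) = Σ W_h² s_h²/n_h, with W_h = N_h/N and N = 2750:
  stratum 1: (875/2750)²·0.8²/135 = 0.000479951
  stratum 2: (425/2750)²·0.8²/98 = 0.000155979
  stratum 3: (1450/2750)²·1.4²/116 = 0.00469752
V̂(ȳ_st) = 0.00533345
SE(ȳ_st) = √0.00533345 = 0.0730305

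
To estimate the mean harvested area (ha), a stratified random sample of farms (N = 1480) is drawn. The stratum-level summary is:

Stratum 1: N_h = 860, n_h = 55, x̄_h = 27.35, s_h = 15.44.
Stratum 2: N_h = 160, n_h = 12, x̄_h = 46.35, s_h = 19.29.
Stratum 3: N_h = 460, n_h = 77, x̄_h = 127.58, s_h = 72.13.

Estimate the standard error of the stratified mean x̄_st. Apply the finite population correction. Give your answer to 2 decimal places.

SE(x̄_st) ≈ 2.67

V̂(x̄_st) = Σ W_h² (1 − n_h/N_h) s_h²/n_h, with W_h = N_h/N and N = 1480:
  stratum 1: (860/1480)²·(1 − 55/860)·15.44²/55 = 1.36994
  stratum 2: (160/1480)²·(1 − 12/160)·19.29²/12 = 0.335229
  stratum 3: (460/1480)²·(1 − 77/460)·72.13²/77 = 5.43468
V̂(x̄_st) = 7.13986
SE(x̄_st) = √7.13986 = 2.67205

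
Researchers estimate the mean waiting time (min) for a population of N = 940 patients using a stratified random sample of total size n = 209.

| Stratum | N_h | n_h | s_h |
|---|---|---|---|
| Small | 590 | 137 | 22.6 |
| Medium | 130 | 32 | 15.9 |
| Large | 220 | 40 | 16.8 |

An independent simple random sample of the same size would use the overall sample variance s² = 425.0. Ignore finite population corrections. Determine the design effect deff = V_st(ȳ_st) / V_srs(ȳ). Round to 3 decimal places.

deff ≈ 0.987

V̂(ȳ_st) = Σ W_h² s_h²/n_h, with W_h = N_h/N and N = 940:
  stratum Small: (590/940)²·22.6²/137 = 1.46874
  stratum Medium: (130/940)²·15.9²/32 = 0.151104
  stratum Large: (220/940)²·16.8²/40 = 0.386499
V_st = 2.00634
V_srs = s²/n = 425.0/209 = 2.03349
deff = V_st / V_srs = 2.00634/2.03349 = 0.9866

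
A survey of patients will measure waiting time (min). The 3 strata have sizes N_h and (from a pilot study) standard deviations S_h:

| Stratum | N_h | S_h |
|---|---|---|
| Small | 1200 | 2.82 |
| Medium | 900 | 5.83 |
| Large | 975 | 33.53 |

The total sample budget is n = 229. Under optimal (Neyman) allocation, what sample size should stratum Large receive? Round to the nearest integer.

Neyman allocation: n_h = n · N_h S_h / Σ N_i S_i, with n = 229.
  stratum Small: N_h·S_h = 1200·2.82 = 3384.00
  stratum Medium: N_h·S_h = 900·5.83 = 5247.00
  stratum Large: N_h·S_h = 975·33.53 = 32691.75
Σ N_h S_h = 41322.75
n for stratum Large = 229·32691.75/41322.75 = 181.169 → 181

181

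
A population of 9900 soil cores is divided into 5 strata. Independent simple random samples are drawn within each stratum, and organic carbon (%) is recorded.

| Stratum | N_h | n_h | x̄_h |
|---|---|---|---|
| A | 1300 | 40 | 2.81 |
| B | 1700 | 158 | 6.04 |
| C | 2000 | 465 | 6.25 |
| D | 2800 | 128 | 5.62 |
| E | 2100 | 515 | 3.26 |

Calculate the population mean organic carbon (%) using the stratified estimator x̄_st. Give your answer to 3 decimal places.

x̄_st ≈ 4.950

N = Σ N_h = 9900. Stratum weights W_h = N_h/N.
x̄_st = (1300·2.81 + 1700·6.04 + 2000·6.25 + 2800·5.62 + 2100·3.26) / 9900 = 4.94980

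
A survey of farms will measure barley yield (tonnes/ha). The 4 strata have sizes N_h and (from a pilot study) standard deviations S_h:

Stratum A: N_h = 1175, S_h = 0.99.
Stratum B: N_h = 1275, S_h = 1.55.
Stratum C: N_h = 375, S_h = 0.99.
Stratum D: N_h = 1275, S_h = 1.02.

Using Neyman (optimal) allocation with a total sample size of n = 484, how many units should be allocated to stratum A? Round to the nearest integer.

Neyman allocation: n_h = n · N_h S_h / Σ N_i S_i, with n = 484.
  stratum A: N_h·S_h = 1175·0.99 = 1163.25
  stratum B: N_h·S_h = 1275·1.55 = 1976.25
  stratum C: N_h·S_h = 375·0.99 = 371.25
  stratum D: N_h·S_h = 1275·1.02 = 1300.50
Σ N_h S_h = 4811.25
n for stratum A = 484·1163.25/4811.25 = 117.020 → 117

117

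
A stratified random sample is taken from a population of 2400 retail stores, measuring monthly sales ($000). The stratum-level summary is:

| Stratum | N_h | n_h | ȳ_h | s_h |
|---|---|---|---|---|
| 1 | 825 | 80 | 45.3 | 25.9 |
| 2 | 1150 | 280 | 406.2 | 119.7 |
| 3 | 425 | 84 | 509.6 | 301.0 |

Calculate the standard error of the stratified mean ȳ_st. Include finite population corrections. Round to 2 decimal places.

V̂(ȳ_st) = Σ W_h² (1 − n_h/N_h) s_h²/n_h, with W_h = N_h/N and N = 2400:
  stratum 1: (825/2400)²·(1 − 80/825)·25.9²/80 = 0.894741
  stratum 2: (1150/2400)²·(1 − 280/1150)·119.7²/280 = 8.88843
  stratum 3: (425/2400)²·(1 − 84/425)·301.0²/84 = 27.1378
V̂(ȳ_st) = 36.921
SE(ȳ_st) = √36.921 = 6.07626

SE(ȳ_st) ≈ 6.08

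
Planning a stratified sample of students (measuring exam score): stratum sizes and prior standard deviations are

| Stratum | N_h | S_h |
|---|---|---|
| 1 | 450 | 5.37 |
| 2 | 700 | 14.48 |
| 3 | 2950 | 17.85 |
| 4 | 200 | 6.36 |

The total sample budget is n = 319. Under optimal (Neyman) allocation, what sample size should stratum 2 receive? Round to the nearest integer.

Neyman allocation: n_h = n · N_h S_h / Σ N_i S_i, with n = 319.
  stratum 1: N_h·S_h = 450·5.37 = 2416.50
  stratum 2: N_h·S_h = 700·14.48 = 10136.00
  stratum 3: N_h·S_h = 2950·17.85 = 52657.50
  stratum 4: N_h·S_h = 200·6.36 = 1272.00
Σ N_h S_h = 66482.00
n for stratum 2 = 319·10136.00/66482.00 = 48.635 → 49

49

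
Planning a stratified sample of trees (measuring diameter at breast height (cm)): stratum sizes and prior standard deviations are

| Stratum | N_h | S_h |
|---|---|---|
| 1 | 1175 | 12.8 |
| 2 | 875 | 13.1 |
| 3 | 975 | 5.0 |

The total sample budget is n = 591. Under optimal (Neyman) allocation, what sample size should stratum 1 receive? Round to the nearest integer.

283

Neyman allocation: n_h = n · N_h S_h / Σ N_i S_i, with n = 591.
  stratum 1: N_h·S_h = 1175·12.8 = 15040.00
  stratum 2: N_h·S_h = 875·13.1 = 11462.50
  stratum 3: N_h·S_h = 975·5.0 = 4875.00
Σ N_h S_h = 31377.50
n for stratum 1 = 591·15040.00/31377.50 = 283.281 → 283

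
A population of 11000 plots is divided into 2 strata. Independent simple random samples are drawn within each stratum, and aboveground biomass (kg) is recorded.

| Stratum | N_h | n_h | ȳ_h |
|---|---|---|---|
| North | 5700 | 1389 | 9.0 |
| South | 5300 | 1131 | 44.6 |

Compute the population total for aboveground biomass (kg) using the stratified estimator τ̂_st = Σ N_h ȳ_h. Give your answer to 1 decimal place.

τ̂_st ≈ 287680.0

τ̂_st = Σ N_h ȳ_h = 5700·9.0 + 5300·44.6 = 287680.0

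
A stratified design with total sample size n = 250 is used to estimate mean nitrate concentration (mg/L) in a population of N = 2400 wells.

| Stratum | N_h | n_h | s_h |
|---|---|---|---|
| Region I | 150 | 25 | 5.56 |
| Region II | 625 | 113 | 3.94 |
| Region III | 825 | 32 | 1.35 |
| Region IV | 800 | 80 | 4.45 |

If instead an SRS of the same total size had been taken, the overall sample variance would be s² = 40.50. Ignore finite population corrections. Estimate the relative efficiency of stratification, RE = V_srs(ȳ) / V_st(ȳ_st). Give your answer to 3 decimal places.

RE ≈ 3.348

V̂(ȳ_st) = Σ W_h² s_h²/n_h, with W_h = N_h/N and N = 2400:
  stratum Region I: (150/2400)²·5.56²/25 = 0.00483025
  stratum Region II: (625/2400)²·3.94²/113 = 0.00931647
  stratum Region III: (825/2400)²·1.35²/32 = 0.00672981
  stratum Region IV: (800/2400)²·4.45²/80 = 0.0275035
V_st = 0.04838
V_srs = s²/n = 40.50/250 = 0.162
Relative efficiency = V_srs / V_st = 0.162/0.04838 = 3.3485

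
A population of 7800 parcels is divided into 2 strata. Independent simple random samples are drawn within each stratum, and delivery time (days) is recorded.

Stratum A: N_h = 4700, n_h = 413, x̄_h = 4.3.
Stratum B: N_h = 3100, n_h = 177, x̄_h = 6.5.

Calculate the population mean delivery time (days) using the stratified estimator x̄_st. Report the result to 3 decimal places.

x̄_st ≈ 5.174

N = Σ N_h = 7800. Stratum weights W_h = N_h/N.
x̄_st = (4700·4.3 + 3100·6.5) / 7800 = 5.17436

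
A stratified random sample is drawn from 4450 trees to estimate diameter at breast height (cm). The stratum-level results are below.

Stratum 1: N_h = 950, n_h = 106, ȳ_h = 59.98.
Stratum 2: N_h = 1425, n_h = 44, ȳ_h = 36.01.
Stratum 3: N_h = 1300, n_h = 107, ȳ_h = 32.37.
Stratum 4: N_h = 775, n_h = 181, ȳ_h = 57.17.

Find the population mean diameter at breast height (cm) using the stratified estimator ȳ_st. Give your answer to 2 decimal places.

ȳ_st ≈ 43.75

N = Σ N_h = 4450. Stratum weights W_h = N_h/N.
ȳ_st = (950·59.98 + 1425·36.01 + 1300·32.37 + 775·57.17) / 4450 = 43.7490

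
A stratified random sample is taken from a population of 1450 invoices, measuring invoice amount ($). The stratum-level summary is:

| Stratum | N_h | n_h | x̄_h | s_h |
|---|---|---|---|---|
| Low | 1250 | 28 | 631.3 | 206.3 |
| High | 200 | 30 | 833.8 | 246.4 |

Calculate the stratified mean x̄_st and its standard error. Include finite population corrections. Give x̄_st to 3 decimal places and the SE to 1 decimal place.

x̄_st = Σ W_h x̄_h = (1250·631.3 + 200·833.8)/1450 = 659.23103
V̂(x̄_st) = Σ W_h² (1 − n_h/N_h) s_h²/n_h, with W_h = N_h/N and N = 1450:
  stratum Low: (1250/1450)²·(1 − 28/1250)·206.3²/28 = 1104.3
  stratum High: (200/1450)²·(1 − 30/200)·246.4²/30 = 32.7268
V̂(x̄_st) = 1137.02
SE(x̄_st) = √1137.02 = 33.7198

x̄_st ≈ 659.231, SE ≈ 33.7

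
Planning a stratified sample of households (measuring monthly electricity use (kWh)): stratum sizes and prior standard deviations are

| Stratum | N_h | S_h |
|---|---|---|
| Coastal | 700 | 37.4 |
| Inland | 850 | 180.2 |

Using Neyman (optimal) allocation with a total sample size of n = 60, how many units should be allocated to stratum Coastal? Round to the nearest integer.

Neyman allocation: n_h = n · N_h S_h / Σ N_i S_i, with n = 60.
  stratum Coastal: N_h·S_h = 700·37.4 = 26180.00
  stratum Inland: N_h·S_h = 850·180.2 = 153170.00
Σ N_h S_h = 179350.00
n for stratum Coastal = 60·26180.00/179350.00 = 8.758 → 9

9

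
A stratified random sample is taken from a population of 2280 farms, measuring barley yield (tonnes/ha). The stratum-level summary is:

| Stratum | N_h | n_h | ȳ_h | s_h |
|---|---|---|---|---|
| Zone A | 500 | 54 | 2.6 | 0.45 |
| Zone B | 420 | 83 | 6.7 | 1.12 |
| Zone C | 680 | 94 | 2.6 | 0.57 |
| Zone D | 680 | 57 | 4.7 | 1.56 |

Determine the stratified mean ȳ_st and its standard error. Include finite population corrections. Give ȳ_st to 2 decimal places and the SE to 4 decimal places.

ȳ_st = Σ W_h ȳ_h = (500·2.6 + 420·6.7 + 680·2.6 + 680·4.7)/2280 = 3.98158
V̂(ȳ_st) = Σ W_h² (1 − n_h/N_h) s_h²/n_h, with W_h = N_h/N and N = 2280:
  stratum Zone A: (500/2280)²·(1 − 54/500)·0.45²/54 = 0.000160867
  stratum Zone B: (420/2280)²·(1 − 83/420)·1.12²/83 = 0.000411498
  stratum Zone C: (680/2280)²·(1 − 94/680)·0.57²/94 = 0.000264947
  stratum Zone D: (680/2280)²·(1 − 57/680)·1.56²/57 = 0.00347938
V̂(ȳ_st) = 0.00431669
SE(ȳ_st) = √0.00431669 = 0.0657015

ȳ_st ≈ 3.98, SE ≈ 0.0657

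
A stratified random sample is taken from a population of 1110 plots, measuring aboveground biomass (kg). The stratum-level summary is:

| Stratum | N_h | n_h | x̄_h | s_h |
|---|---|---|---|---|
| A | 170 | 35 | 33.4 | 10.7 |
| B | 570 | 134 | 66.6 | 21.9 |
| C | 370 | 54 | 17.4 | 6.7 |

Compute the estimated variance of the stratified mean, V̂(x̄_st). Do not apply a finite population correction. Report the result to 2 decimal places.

V̂(x̄_st) ≈ 1.11

V̂(x̄_st) = Σ W_h² s_h²/n_h, with W_h = N_h/N and N = 1110:
  stratum A: (170/1110)²·10.7²/35 = 0.0767276
  stratum B: (570/1110)²·21.9²/134 = 0.943816
  stratum C: (370/1110)²·6.7²/54 = 0.0923663
V̂(x̄_st) = 1.11291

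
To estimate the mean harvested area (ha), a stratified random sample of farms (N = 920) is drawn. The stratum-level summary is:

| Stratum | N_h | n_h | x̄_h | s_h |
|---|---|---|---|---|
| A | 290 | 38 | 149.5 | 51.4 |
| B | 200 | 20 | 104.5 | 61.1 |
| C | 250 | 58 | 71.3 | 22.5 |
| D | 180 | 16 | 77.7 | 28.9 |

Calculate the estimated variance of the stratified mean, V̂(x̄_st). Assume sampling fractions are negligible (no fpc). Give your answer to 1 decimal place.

V̂(x̄_st) ≈ 18.4

V̂(x̄_st) = Σ W_h² s_h²/n_h, with W_h = N_h/N and N = 920:
  stratum A: (290/920)²·51.4²/38 = 6.90817
  stratum B: (200/920)²·61.1²/20 = 8.82138
  stratum C: (250/920)²·22.5²/58 = 0.644527
  stratum D: (180/920)²·28.9²/16 = 1.99823
V̂(x̄_st) = 18.3723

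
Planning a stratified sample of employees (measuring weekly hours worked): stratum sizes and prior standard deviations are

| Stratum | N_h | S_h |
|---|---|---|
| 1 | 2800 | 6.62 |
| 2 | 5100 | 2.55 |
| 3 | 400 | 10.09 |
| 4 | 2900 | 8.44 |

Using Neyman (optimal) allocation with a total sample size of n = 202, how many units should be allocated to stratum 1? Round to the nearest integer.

62

Neyman allocation: n_h = n · N_h S_h / Σ N_i S_i, with n = 202.
  stratum 1: N_h·S_h = 2800·6.62 = 18536.00
  stratum 2: N_h·S_h = 5100·2.55 = 13005.00
  stratum 3: N_h·S_h = 400·10.09 = 4036.00
  stratum 4: N_h·S_h = 2900·8.44 = 24476.00
Σ N_h S_h = 60053.00
n for stratum 1 = 202·18536.00/60053.00 = 62.349 → 62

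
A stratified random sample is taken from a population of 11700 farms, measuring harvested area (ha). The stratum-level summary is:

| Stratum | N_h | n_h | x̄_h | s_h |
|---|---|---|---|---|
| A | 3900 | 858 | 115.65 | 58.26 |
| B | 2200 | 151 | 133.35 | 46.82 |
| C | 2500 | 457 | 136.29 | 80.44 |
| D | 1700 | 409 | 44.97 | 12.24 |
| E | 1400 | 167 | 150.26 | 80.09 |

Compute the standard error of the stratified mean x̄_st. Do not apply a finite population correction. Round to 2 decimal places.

V̂(x̄_st) = Σ W_h² s_h²/n_h, with W_h = N_h/N and N = 11700:
  stratum A: (3900/11700)²·58.26²/858 = 0.439553
  stratum B: (2200/11700)²·46.82²/151 = 0.513286
  stratum C: (2500/11700)²·80.44²/457 = 0.646452
  stratum D: (1700/11700)²·12.24²/409 = 0.00773331
  stratum E: (1400/11700)²·80.09²/167 = 0.549952
V̂(x̄_st) = 2.15698
SE(x̄_st) = √2.15698 = 1.46866

SE(x̄_st) ≈ 1.47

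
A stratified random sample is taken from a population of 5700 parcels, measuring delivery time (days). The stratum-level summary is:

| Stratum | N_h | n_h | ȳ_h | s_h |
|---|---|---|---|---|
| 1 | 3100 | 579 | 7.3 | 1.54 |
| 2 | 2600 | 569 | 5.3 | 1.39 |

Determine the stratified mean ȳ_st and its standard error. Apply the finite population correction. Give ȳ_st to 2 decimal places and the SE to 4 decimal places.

ȳ_st ≈ 6.39, SE ≈ 0.0392

ȳ_st = Σ W_h ȳ_h = (3100·7.3 + 2600·5.3)/5700 = 6.38772
V̂(ȳ_st) = Σ W_h² (1 − n_h/N_h) s_h²/n_h, with W_h = N_h/N and N = 5700:
  stratum 1: (3100/5700)²·(1 − 579/3100)·1.54²/579 = 0.000985253
  stratum 2: (2600/5700)²·(1 − 569/2600)·1.39²/569 = 0.000551888
V̂(ȳ_st) = 0.00153714
SE(ȳ_st) = √0.00153714 = 0.0392064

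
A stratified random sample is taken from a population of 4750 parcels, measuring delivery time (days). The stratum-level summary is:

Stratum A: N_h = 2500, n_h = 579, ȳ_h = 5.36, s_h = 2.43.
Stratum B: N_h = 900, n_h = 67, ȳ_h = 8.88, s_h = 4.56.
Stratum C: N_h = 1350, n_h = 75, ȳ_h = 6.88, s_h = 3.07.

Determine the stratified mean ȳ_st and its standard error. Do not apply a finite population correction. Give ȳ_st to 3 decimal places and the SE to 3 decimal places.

ȳ_st = Σ W_h ȳ_h = (2500·5.36 + 900·8.88 + 1350·6.88)/4750 = 6.45895
V̂(ȳ_st) = Σ W_h² s_h²/n_h, with W_h = N_h/N and N = 4750:
  stratum A: (2500/4750)²·2.43²/579 = 0.00282505
  stratum B: (900/4750)²·4.56²/67 = 0.0111417
  stratum C: (1350/4750)²·3.07²/75 = 0.0101507
V̂(ȳ_st) = 0.0241175
SE(ȳ_st) = √0.0241175 = 0.155298

ȳ_st ≈ 6.459, SE ≈ 0.155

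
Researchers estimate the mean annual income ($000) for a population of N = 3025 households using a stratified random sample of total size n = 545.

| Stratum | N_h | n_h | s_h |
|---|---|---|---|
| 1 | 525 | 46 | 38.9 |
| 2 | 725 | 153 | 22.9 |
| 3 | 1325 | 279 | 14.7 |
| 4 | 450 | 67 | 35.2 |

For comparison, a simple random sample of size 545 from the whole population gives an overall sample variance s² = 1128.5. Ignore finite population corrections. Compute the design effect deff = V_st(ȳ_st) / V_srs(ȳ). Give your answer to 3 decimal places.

V̂(ȳ_st) = Σ W_h² s_h²/n_h, with W_h = N_h/N and N = 3025:
  stratum 1: (525/3025)²·38.9²/46 = 0.990853
  stratum 2: (725/3025)²·22.9²/153 = 0.196881
  stratum 3: (1325/3025)²·14.7²/279 = 0.148597
  stratum 4: (450/3025)²·35.2²/67 = 0.409246
V_st = 1.74558
V_srs = s²/n = 1128.5/545 = 2.07064
deff = V_st / V_srs = 1.74558/2.07064 = 0.8430

deff ≈ 0.843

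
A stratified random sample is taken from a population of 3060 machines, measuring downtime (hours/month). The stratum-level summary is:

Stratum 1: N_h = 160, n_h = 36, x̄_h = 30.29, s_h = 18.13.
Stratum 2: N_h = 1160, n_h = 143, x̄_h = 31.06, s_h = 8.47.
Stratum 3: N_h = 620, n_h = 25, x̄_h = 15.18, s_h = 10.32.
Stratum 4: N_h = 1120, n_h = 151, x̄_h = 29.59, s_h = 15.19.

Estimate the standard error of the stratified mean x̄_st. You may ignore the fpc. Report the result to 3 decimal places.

V̂(x̄_st) = Σ W_h² s_h²/n_h, with W_h = N_h/N and N = 3060:
  stratum 1: (160/3060)²·18.13²/36 = 0.0249626
  stratum 2: (1160/3060)²·8.47²/143 = 0.0720948
  stratum 3: (620/3060)²·10.32²/25 = 0.174888
  stratum 4: (1120/3060)²·15.19²/151 = 0.204707
V̂(x̄_st) = 0.476652
SE(x̄_st) = √0.476652 = 0.6904

SE(x̄_st) ≈ 0.690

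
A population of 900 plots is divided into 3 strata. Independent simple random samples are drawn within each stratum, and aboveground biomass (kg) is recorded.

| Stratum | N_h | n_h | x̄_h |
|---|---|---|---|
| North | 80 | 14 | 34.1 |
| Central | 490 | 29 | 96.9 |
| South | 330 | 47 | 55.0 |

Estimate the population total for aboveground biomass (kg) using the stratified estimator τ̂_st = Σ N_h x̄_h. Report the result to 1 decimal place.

τ̂_st ≈ 68359.0

τ̂_st = Σ N_h x̄_h = 80·34.1 + 490·96.9 + 330·55.0 = 68359.0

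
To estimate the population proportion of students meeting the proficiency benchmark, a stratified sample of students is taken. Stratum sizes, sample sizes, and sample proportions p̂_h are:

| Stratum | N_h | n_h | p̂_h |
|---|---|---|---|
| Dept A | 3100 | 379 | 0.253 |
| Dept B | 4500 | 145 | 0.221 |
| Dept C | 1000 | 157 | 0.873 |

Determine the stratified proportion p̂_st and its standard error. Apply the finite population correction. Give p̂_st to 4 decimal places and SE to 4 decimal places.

N = 8600; stratum weights W_h = N_h/N.
p̂_st = Σ W_h p̂_h = (3100·0.253 + 4500·0.221 + 1000·0.873)/8600 = 0.30835
V̂(p̂_st) = Σ W_h² (1 − n_h/N_h) p̂_h(1−p̂_h)/(n_h−1):
  stratum Dept A: (3100/8600)²·(1 − 379/3100)·0.253·0.747/378 = 5.7022e-05
  stratum Dept B: (4500/8600)²·(1 − 145/4500)·0.221·0.779/144 = 0.00031679
  stratum Dept C: (1000/8600)²·(1 − 157/1000)·0.873·0.127/156 = 8.10073e-06
V̂(p̂_st) = 0.000381912; SE = √V̂ = 0.0195426

p̂_st ≈ 0.3083, SE ≈ 0.0195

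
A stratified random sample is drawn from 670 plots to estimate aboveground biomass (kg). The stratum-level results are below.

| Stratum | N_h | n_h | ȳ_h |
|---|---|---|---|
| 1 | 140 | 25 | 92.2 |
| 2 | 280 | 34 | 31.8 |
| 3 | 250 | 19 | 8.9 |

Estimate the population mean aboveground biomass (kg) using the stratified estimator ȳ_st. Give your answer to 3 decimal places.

ȳ_st ≈ 35.876

N = Σ N_h = 670. Stratum weights W_h = N_h/N.
ȳ_st = (140·92.2 + 280·31.8 + 250·8.9) / 670 = 35.87612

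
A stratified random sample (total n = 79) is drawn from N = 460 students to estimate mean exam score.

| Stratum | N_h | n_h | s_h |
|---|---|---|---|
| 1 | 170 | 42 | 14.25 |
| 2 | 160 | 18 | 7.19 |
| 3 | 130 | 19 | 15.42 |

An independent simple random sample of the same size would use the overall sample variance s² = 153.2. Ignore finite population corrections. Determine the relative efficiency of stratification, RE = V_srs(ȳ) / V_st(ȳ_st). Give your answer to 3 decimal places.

RE ≈ 0.966

V̂(ȳ_st) = Σ W_h² s_h²/n_h, with W_h = N_h/N and N = 460:
  stratum 1: (170/460)²·14.25²/42 = 0.660332
  stratum 2: (160/460)²·7.19²/18 = 0.347464
  stratum 3: (130/460)²·15.42²/19 = 0.999508
V_st = 2.0073
V_srs = s²/n = 153.2/79 = 1.93924
Relative efficiency = V_srs / V_st = 1.93924/2.0073 = 0.9661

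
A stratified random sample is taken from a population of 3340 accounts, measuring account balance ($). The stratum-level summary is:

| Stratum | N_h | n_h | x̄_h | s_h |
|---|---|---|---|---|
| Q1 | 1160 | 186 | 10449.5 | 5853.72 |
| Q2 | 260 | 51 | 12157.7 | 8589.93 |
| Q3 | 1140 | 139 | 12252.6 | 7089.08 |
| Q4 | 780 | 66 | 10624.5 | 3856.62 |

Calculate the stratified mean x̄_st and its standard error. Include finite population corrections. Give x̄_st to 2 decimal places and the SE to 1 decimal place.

x̄_st ≈ 11238.77, SE ≈ 271.9

x̄_st = Σ W_h x̄_h = (1160·10449.5 + 260·12157.7 + 1140·12252.6 + 780·10624.5)/3340 = 11238.77126
V̂(x̄_st) = Σ W_h² (1 − n_h/N_h) s_h²/n_h, with W_h = N_h/N and N = 3340:
  stratum Q1: (1160/3340)²·(1 − 186/1160)·5853.72²/186 = 18658.4
  stratum Q2: (260/3340)²·(1 − 51/260)·8589.93²/51 = 7047.51
  stratum Q3: (1140/3340)²·(1 − 139/1140)·7089.08²/139 = 36983.8
  stratum Q4: (780/3340)²·(1 − 66/780)·3856.62²/66 = 11250.4
V̂(x̄_st) = 73940.1
SE(x̄_st) = √73940.1 = 271.919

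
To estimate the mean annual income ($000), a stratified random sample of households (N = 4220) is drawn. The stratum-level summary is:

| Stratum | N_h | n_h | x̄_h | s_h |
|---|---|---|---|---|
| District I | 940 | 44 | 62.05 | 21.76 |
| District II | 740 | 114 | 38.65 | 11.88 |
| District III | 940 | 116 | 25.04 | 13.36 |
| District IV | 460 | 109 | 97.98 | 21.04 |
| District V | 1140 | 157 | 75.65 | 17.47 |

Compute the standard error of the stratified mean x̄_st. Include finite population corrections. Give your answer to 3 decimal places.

V̂(x̄_st) = Σ W_h² (1 − n_h/N_h) s_h²/n_h, with W_h = N_h/N and N = 4220:
  stratum District I: (940/4220)²·(1 − 44/940)·21.76²/44 = 0.508951
  stratum District II: (740/4220)²·(1 − 114/740)·11.88²/114 = 0.032204
  stratum District III: (940/4220)²·(1 − 116/940)·13.36²/116 = 0.0669245
  stratum District IV: (460/4220)²·(1 − 109/460)·21.04²/109 = 0.0368218
  stratum District V: (1140/4220)²·(1 − 157/1140)·17.47²/157 = 0.122326
V̂(x̄_st) = 0.767228
SE(x̄_st) = √0.767228 = 0.875915

SE(x̄_st) ≈ 0.876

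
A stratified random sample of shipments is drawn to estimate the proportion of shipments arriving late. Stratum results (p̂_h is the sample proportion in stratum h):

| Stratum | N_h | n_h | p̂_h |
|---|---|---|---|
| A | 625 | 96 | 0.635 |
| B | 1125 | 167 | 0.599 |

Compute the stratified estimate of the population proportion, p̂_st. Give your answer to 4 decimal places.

N = 1750; stratum weights W_h = N_h/N.
p̂_st = Σ W_h p̂_h = (625·0.635 + 1125·0.599)/1750 = 0.61186

p̂_st ≈ 0.6119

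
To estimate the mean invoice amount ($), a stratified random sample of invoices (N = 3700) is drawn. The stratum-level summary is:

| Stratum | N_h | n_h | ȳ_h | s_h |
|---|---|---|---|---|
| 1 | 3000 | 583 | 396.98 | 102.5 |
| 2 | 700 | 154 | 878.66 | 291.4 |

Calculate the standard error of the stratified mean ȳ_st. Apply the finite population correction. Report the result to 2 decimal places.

SE(ȳ_st) ≈ 4.99

V̂(ȳ_st) = Σ W_h² (1 − n_h/N_h) s_h²/n_h, with W_h = N_h/N and N = 3700:
  stratum 1: (3000/3700)²·(1 − 583/3000)·102.5²/583 = 9.54495
  stratum 2: (700/3700)²·(1 − 154/700)·291.4²/154 = 15.3938
V̂(ȳ_st) = 24.9387
SE(ȳ_st) = √24.9387 = 4.99387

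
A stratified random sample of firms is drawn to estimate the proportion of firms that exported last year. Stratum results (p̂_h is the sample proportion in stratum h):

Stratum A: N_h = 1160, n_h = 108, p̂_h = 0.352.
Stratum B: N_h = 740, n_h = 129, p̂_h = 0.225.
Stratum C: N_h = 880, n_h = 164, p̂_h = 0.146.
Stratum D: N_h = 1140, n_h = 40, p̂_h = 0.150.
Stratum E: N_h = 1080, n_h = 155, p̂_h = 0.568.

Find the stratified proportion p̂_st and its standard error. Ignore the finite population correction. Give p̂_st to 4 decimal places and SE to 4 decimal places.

N = 5000; stratum weights W_h = N_h/N.
p̂_st = Σ W_h p̂_h = (1160·0.352 + 740·0.225 + 880·0.146 + 1140·0.150 + 1080·0.568)/5000 = 0.29755
V̂(p̂_st) = Σ W_h² p̂_h(1−p̂_h)/(n_h−1):
  stratum A: (1160/5000)²·0.352·0.648/107 = 0.000114739
  stratum B: (740/5000)²·0.225·0.775/128 = 2.98399e-05
  stratum C: (880/5000)²·0.146·0.854/163 = 2.36945e-05
  stratum D: (1140/5000)²·0.150·0.850/39 = 0.000169948
  stratum E: (1080/5000)²·0.568·0.432/154 = 7.43394e-05
V̂(p̂_st) = 0.00041256; SE = √V̂ = 0.0203116

p̂_st ≈ 0.2975, SE ≈ 0.0203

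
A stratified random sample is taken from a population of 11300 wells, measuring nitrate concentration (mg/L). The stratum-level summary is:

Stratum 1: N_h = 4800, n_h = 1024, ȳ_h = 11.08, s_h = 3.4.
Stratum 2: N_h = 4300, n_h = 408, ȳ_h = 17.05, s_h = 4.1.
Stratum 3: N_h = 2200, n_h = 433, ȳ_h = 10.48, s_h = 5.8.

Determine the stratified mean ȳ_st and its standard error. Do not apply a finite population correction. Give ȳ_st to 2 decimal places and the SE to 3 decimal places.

ȳ_st ≈ 13.23, SE ≈ 0.105

ȳ_st = Σ W_h ȳ_h = (4800·11.08 + 4300·17.05 + 2200·10.48)/11300 = 13.23496
V̂(ȳ_st) = Σ W_h² s_h²/n_h, with W_h = N_h/N and N = 11300:
  stratum 1: (4800/11300)²·3.4²/1024 = 0.00203696
  stratum 2: (4300/11300)²·4.1²/408 = 0.00596606
  stratum 3: (2200/11300)²·5.8²/433 = 0.00294481
V̂(ȳ_st) = 0.0109478
SE(ȳ_st) = √0.0109478 = 0.104632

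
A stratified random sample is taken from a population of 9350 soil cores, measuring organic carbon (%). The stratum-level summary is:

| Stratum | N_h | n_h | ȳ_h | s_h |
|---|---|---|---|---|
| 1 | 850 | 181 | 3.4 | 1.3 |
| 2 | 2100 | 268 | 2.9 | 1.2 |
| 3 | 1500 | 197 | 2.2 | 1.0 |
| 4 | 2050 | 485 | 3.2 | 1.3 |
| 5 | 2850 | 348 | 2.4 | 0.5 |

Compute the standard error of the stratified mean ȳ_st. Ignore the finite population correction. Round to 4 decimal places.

V̂(ȳ_st) = Σ W_h² s_h²/n_h, with W_h = N_h/N and N = 9350:
  stratum 1: (850/9350)²·1.3²/181 = 7.71654e-05
  stratum 2: (2100/9350)²·1.2²/268 = 0.000271046
  stratum 3: (1500/9350)²·1.0²/197 = 0.000130645
  stratum 4: (2050/9350)²·1.3²/485 = 0.000167506
  stratum 5: (2850/9350)²·0.5²/348 = 6.67463e-05
V̂(ȳ_st) = 0.000713109
SE(ȳ_st) = √0.000713109 = 0.0267041

SE(ȳ_st) ≈ 0.0267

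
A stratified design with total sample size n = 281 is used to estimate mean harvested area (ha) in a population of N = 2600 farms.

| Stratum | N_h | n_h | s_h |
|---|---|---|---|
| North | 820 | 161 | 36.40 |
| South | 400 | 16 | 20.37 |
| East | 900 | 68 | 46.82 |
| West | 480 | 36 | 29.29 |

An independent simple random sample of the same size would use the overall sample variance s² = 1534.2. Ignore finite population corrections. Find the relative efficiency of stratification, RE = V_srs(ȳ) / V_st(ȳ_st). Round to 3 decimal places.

RE ≈ 0.894

V̂(ȳ_st) = Σ W_h² s_h²/n_h, with W_h = N_h/N and N = 2600:
  stratum North: (820/2600)²·36.40²/161 = 0.818574
  stratum South: (400/2600)²·20.37²/16 = 0.613812
  stratum East: (900/2600)²·46.82²/68 = 3.86271
  stratum West: (480/2600)²·29.29²/36 = 0.812217
V_st = 6.10731
V_srs = s²/n = 1534.2/281 = 5.45979
Relative efficiency = V_srs / V_st = 5.45979/6.10731 = 0.8940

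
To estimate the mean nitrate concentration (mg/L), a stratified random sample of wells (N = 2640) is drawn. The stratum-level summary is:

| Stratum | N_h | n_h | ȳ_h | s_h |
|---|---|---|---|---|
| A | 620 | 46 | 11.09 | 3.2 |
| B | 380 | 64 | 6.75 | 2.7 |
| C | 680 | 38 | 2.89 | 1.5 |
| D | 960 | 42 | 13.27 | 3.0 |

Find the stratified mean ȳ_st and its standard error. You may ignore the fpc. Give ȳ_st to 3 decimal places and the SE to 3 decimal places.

ȳ_st ≈ 9.146, SE ≈ 0.217

ȳ_st = Σ W_h ȳ_h = (620·11.09 + 380·6.75 + 680·2.89 + 960·13.27)/2640 = 9.14591
V̂(ȳ_st) = Σ W_h² s_h²/n_h, with W_h = N_h/N and N = 2640:
  stratum A: (620/2640)²·3.2²/46 = 0.0122777
  stratum B: (380/2640)²·2.7²/64 = 0.00235997
  stratum C: (680/2640)²·1.5²/38 = 0.00392834
  stratum D: (960/2640)²·3.0²/42 = 0.0283353
V̂(ȳ_st) = 0.0469013
SE(ȳ_st) = √0.0469013 = 0.216567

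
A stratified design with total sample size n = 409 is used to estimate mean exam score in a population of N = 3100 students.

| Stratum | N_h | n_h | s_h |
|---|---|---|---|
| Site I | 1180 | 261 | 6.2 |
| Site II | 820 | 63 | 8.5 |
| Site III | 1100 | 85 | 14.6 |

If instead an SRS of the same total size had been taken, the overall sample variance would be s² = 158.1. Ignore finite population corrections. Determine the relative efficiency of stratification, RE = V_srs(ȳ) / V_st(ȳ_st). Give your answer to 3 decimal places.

RE ≈ 0.926

V̂(ȳ_st) = Σ W_h² s_h²/n_h, with W_h = N_h/N and N = 3100:
  stratum Site I: (1180/3100)²·6.2²/261 = 0.0213395
  stratum Site II: (820/3100)²·8.5²/63 = 0.080242
  stratum Site III: (1100/3100)²·14.6²/85 = 0.315754
V_st = 0.417335
V_srs = s²/n = 158.1/409 = 0.386553
Relative efficiency = V_srs / V_st = 0.386553/0.417335 = 0.9262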